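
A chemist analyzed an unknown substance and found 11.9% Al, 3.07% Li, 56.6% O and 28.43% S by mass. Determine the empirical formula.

AlLiO8S2

Assume 100 g: 11.9 g Al, 3.07 g Li, 56.6 g O, 28.43 g S.
Moles — Al: 11.9 / 26.98 = 0.4411 mol; Li: 3.07 / 6.94 = 0.4424 mol; O: 56.6 / 16.00 = 3.538 mol; S: 28.43 / 32.07 = 0.8865 mol
Ratios (÷ 0.4411): Al 1.000, Li 1.003, O 8.020, S 2.010
≈ 1:1:8:2 → AlLiO8S2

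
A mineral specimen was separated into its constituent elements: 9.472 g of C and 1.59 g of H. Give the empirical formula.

CH2

C: 9.472 g ÷ 12.01 g/mol = 0.7887 mol
H: 1.59 g ÷ 1.008 g/mol = 1.577 mol
Ratios (÷ 0.7887): C 1.000, H 2.000
→ CH2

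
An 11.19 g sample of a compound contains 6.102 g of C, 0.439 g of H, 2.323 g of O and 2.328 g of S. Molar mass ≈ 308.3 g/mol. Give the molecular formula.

C14H12O4S2

n(C) = 6.102/12.01 = 0.5081, n(H) = 0.439/1.008 = 0.4355, n(O) = 2.323/16.00 = 0.1452, n(S) = 2.328/32.07 = 0.07259
Divide by the smallest (0.07259 mol S): C 6.999, H 6.000, O 2.000, S 1.000
≈ 7:6:2:1 → C7H6O2S
Empirical-formula mass = 154.19 g/mol
n = 308.3 / 154.19 = 2.00 ≈ 2
Molecular formula = (C7H6O2S)×2 = C14H12O4S2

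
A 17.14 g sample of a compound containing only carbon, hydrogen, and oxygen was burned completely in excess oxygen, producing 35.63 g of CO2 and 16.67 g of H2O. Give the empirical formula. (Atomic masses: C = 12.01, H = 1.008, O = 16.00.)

mol C = 35.63 / 44.01 = 0.8096; mass C = 0.8096 × 12.01 = 9.723 g
mol H = 2 × (16.67 / 18.02) = 1.850; mass H = 1.850 × 1.008 = 1.865 g
mass O = 17.14 − (11.59) = 5.552 g → mol O = 0.3470
Smallest is O at 0.347 mol; normalising gives C 2.333, H 5.332, O 1.000
Scaling by 3: C 7.00, H 16.00, O 3.00 → C7H16O3

C7H16O3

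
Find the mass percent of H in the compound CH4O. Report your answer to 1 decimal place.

12.6%

Molar mass = 1(12.01) + 4(1.008) + 1(16.00) = 32.042 g/mol
Mass of H per mole = 4 × 1.008 = 4.032 g
% H = 4.032 / 32.042 × 100 = 12.6%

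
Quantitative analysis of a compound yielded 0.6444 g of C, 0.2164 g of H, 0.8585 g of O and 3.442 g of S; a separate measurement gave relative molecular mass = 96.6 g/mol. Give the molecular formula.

CH4OS2

Moles — C: 0.6444 / 12.01 = 0.05366 mol; H: 0.2164 / 1.008 = 0.2147 mol; O: 0.8585 / 16.00 = 0.05366 mol; S: 3.442 / 32.07 = 0.1073 mol
Smallest is C at 0.05366 mol; normalising gives C 1.000, H 4.001, O 1.000, S 2.000
→ CH4OS2
Empirical-formula mass = 96.18 g/mol
n = 96.6 / 96.18 = 1.00 ≈ 1
Molecular formula = empirical formula = CH4OS2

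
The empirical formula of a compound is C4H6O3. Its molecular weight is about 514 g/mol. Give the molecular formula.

C20H30O15

Empirical-formula mass = 102.09 g/mol
n = 514 / 102.09 = 5.03 ≈ 5
Molecular formula = (C4H6O3)5 = C20H30O15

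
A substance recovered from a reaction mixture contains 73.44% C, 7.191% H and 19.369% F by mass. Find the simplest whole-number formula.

C6H7F

Assume 100 g: 73.44 g C, 7.191 g H, 19.369 g F.
C: 73.44 g ÷ 12.01 g/mol = 6.115 mol
H: 7.191 g ÷ 1.008 g/mol = 7.134 mol
F: 19.369 g ÷ 19.00 g/mol = 1.019 mol
Divide by the smallest (1.019 mol F): C 5.998, H 6.998, F 1.000
→ C6H7F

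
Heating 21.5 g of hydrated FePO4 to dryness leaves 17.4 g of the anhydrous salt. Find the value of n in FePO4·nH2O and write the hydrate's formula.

Mass of water lost = 21.5 − 17.4 = 4.1 g → 4.1 / 18.02 = 0.2275 mol H2O
Molar mass of FePO4 = 150.82 g/mol → mol FePO4 = 17.4 / 150.82 = 0.1154
n = 0.2275 / 0.1154 = 1.97 ≈ 2 → FePO4·2H2O

FePO4·2H2O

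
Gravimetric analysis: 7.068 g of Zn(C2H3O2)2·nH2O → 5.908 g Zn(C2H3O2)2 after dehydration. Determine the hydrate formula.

Mass of water lost = 7.068 − 5.908 = 1.16 g → 1.16 / 18.02 = 0.06437 mol H2O
Molar mass of Zn(C2H3O2)2 = 183.47 g/mol → mol Zn(C2H3O2)2 = 5.908 / 183.47 = 0.0322
n = 0.06437 / 0.0322 = 2.00 ≈ 2 → Zn(C2H3O2)2·2H2O

Zn(C2H3O2)2·2H2O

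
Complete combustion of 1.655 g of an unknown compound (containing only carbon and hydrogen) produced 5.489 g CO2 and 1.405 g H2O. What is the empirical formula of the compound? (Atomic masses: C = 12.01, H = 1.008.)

C4H5

mol C = 5.489 / 44.01 = 0.1247; mass C = 0.1247 × 12.01 = 1.498 g
mol H = 2 × (1.405 / 18.02) = 0.1559; mass H = 0.1559 × 1.008 = 0.1572 g
Ratios (÷ 0.1247): C 1.000, H 1.250
Scaling by 4: C 4.00, H 5.00 → C4H5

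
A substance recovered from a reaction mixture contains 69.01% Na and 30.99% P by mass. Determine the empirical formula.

Na3P

Assume 100 g: 69.01 g Na, 30.99 g P.
n(Na) = 69.01/22.99 = 3.002, n(P) = 30.99/30.97 = 1.001
Ratios (÷ 1.001): Na 3.000, P 1.000
≈ 3:1 → Na3P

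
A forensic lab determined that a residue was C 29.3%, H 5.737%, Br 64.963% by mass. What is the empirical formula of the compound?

C3H7Br

Assume 100 g: 29.3 g C, 5.737 g H, 64.963 g Br.
C: 29.3 g ÷ 12.01 g/mol = 2.44 mol
H: 5.737 g ÷ 1.008 g/mol = 5.691 mol
Br: 64.963 g ÷ 79.90 g/mol = 0.8131 mol
Divide by the smallest (0.8131 mol Br): C 3.001, H 7.000, Br 1.000
Ratio ≈ 3:7:1, so the empirical formula is C3H7Br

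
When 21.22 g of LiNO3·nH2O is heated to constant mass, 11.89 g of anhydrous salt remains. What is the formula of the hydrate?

Mass of water lost = 21.22 − 11.89 = 9.33 g → 9.33 / 18.02 = 0.5178 mol H2O
Molar mass of LiNO3 = 68.95 g/mol → mol LiNO3 = 11.89 / 68.95 = 0.1724
n = 0.5178 / 0.1724 = 3.00 ≈ 3 → LiNO3·3H2O

LiNO3·3H2O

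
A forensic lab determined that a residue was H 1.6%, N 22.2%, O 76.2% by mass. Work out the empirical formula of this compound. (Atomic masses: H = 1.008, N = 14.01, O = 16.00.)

HNO3

Assume 100 g: 1.6 g H, 22.2 g N, 76.2 g O.
Moles — H: 1.6 / 1.008 = 1.587 mol; N: 22.2 / 14.01 = 1.585 mol; O: 76.2 / 16.00 = 4.763 mol
Divide by the smallest (1.585 mol N): H 1.002, N 1.000, O 3.006
Ratio ≈ 1:1:3, so the empirical formula is HNO3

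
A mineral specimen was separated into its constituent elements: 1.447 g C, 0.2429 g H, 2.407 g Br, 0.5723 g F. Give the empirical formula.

C4H8BrF

n(C) = 1.447/12.01 = 0.1205, n(H) = 0.2429/1.008 = 0.241, n(Br) = 2.407/79.90 = 0.03013, n(F) = 0.5723/19.00 = 0.03012
Divide by the smallest (0.03012 mol F): C 4.000, H 8.000, Br 1.000, F 1.000
→ C4H8BrF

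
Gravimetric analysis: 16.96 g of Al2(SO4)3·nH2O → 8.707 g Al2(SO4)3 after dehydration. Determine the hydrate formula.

Al2(SO4)3·18H2O

Mass of water lost = 16.96 − 8.707 = 8.253 g → 8.253 / 18.02 = 0.458 mol H2O
Molar mass of Al2(SO4)3 = 342.17 g/mol → mol Al2(SO4)3 = 8.707 / 342.17 = 0.02545
n = 0.458 / 0.02545 = 18.00 ≈ 18 → Al2(SO4)3·18H2O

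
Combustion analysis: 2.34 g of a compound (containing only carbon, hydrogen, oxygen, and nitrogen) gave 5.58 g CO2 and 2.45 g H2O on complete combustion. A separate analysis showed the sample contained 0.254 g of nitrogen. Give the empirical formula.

C7H15NO

mol C = 5.58 / 44.01 = 0.1268; mass C = 0.1268 × 12.01 = 1.523 g
mol H = 2 × (2.45 / 18.02) = 0.2719; mass H = 0.2719 × 1.008 = 0.2741 g
mol N = 0.254 / 14.01 = 0.01813
mass O = 2.34 − (2.051) = 0.2892 g → mol O = 0.01807
Divide by the smallest (0.01807 mol O): C 7.015, H 15.046, N 1.003, O 1.000
≈ 7:15:1:1 → C7H15NO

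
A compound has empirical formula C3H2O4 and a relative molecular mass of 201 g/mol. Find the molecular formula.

C6H4O8

Empirical-formula mass = 102.05 g/mol
n = 201 / 102.05 = 1.97 ≈ 2
Molecular formula = (C3H2O4)2 = C6H4O8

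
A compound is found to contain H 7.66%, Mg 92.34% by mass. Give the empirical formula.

H2Mg

Assume 100 g: 7.66 g H, 92.34 g Mg.
H: 7.66 g ÷ 1.008 g/mol = 7.599 mol
Mg: 92.34 g ÷ 24.31 g/mol = 3.798 mol
Divide by the smallest (3.798 mol Mg): H 2.001, Mg 1.000
→ H2Mg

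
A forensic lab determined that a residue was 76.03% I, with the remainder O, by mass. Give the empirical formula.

I2O5

Assume 100 g: 76.03 g I, 23.97 g O.
Moles — I: 76.03 / 126.90 = 0.5991 mol; O: 23.97 / 16.00 = 1.498 mol
Ratios (÷ 0.5991): I 1.000, O 2.500
×2: I 2.00, O 5.00 → I2O5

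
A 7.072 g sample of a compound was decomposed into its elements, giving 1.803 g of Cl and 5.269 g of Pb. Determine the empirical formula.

Cl2Pb

n(Cl) = 1.803/35.45 = 0.05086, n(Pb) = 5.269/207.2 = 0.02543
Smallest is Pb at 0.02543 mol; normalising gives Cl 2.000, Pb 1.000
≈ 2:1 → Cl2Pb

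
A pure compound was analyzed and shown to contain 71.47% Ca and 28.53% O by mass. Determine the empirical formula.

Assume 100 g: 71.47 g Ca, 28.53 g O.
n(Ca) = 71.47/40.08 = 1.783, n(O) = 28.53/16.00 = 1.783
Ratios (÷ 1.783): Ca 1.000, O 1.000
→ CaO

CaO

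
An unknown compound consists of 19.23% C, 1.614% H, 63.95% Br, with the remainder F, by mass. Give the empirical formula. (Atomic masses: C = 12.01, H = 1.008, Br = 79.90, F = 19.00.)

Assume 100 g: 19.23 g C, 1.614 g H, 63.95 g Br, 15.206 g F.
C: 19.23 g ÷ 12.01 g/mol = 1.601 mol
H: 1.614 g ÷ 1.008 g/mol = 1.601 mol
Br: 63.95 g ÷ 79.90 g/mol = 0.8004 mol
F: 15.206 g ÷ 19.00 g/mol = 0.8003 mol
Ratios (÷ 0.8003): C 2.001, H 2.001, Br 1.000, F 1.000
≈ 2:2:1:1 → C2H2BrF

C2H2BrF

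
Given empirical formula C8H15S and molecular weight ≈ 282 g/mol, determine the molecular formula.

C16H30S2

Empirical-formula mass = 143.27 g/mol
n = 282 / 143.27 = 1.97 ≈ 2
Molecular formula = (C8H15S)2 = C16H30S2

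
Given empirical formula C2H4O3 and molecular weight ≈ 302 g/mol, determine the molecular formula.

C8H16O12

Empirical-formula mass = 76.05 g/mol
n = 302 / 76.05 = 3.97 ≈ 4
Molecular formula = (C2H4O3)4 = C8H16O12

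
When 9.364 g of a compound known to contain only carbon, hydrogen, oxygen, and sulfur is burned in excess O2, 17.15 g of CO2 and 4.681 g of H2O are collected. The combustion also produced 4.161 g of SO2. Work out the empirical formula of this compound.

mol C = 17.15 / 44.01 = 0.3897; mass C = 0.3897 × 12.01 = 4.680 g
mol H = 2 × (4.681 / 18.02) = 0.5195; mass H = 0.5195 × 1.008 = 0.5237 g
mol S = 4.161 / 64.07 = 0.06494; mass S = 2.083 g
mass O = 9.364 − (7.287) = 2.077 g → mol O = 0.1298
Divide by the smallest (0.06494 mol S): C 6.000, H 8.000, O 1.999, S 1.000
Ratio ≈ 6:8:2:1, so the empirical formula is C6H8O2S

C6H8O2S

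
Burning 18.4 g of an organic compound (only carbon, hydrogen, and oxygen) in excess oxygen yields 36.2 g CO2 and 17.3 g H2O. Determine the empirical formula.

C6H14O3

mol C = 36.2 / 44.01 = 0.8225; mass C = 0.8225 × 12.01 = 9.879 g
mol H = 2 × (17.3 / 18.02) = 1.920; mass H = 1.920 × 1.008 = 1.935 g
mass O = 18.4 − (11.81) = 6.586 g → mol O = 0.4116
Divide by the smallest (0.4116 mol O): C 1.998, H 4.665, O 1.000
×3: C 5.99, H 13.99, O 3.00 → C6H14O3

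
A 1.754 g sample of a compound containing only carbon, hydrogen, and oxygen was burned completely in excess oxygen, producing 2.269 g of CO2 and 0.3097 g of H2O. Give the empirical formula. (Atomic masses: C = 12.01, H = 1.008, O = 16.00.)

mol C = 2.269 / 44.01 = 0.05156; mass C = 0.05156 × 12.01 = 0.6192 g
mol H = 2 × (0.3097 / 18.02) = 0.03437; mass H = 0.03437 × 1.008 = 0.03465 g
mass O = 1.754 − (0.6538) = 1.100 g → mol O = 0.06876
Ratios (÷ 0.03437): C 1.500, H 1.000, O 2.000
Scaling by 2: C 3.00, H 2.00, O 4.00 → C3H2O4

C3H2O4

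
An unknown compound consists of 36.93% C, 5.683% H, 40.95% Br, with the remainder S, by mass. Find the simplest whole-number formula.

Assume 100 g: 36.93 g C, 5.683 g H, 40.95 g Br, 16.437 g S.
n(C) = 36.93/12.01 = 3.075, n(H) = 5.683/1.008 = 5.638, n(Br) = 40.95/79.90 = 0.5125, n(S) = 16.437/32.07 = 0.5125
Ratios (÷ 0.5125): C 6.000, H 11.000, Br 1.000, S 1.000
→ C6H11BrS

C6H11BrS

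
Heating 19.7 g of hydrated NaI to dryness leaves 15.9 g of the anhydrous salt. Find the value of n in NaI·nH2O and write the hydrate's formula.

Mass of water lost = 19.7 − 15.9 = 3.8 g → 3.8 / 18.02 = 0.2109 mol H2O
Molar mass of NaI = 149.89 g/mol → mol NaI = 15.9 / 149.89 = 0.1061
n = 0.2109 / 0.1061 = 1.99 ≈ 2 → NaI·2H2O

NaI·2H2O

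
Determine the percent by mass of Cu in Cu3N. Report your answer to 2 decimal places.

93.15%

Molar mass = 3(63.55) + 1(14.01) = 204.660 g/mol
Mass of Cu per mole = 3 × 63.55 = 190.650 g
% Cu = 190.650 / 204.660 × 100 = 93.15%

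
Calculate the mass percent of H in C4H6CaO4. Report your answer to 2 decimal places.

Molar mass = 4(12.01) + 6(1.008) + 1(40.08) + 4(16.00) = 158.168 g/mol
Mass of H per mole = 6 × 1.008 = 6.048 g
% H = 6.048 / 158.168 × 100 = 3.82%

3.82%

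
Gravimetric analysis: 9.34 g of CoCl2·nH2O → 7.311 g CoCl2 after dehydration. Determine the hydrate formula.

CoCl2·2H2O

Mass of water lost = 9.34 − 7.311 = 2.029 g → 2.029 / 18.02 = 0.1126 mol H2O
Molar mass of CoCl2 = 129.83 g/mol → mol CoCl2 = 7.311 / 129.83 = 0.05631
n = 0.1126 / 0.05631 = 2.00 ≈ 2 → CoCl2·2H2O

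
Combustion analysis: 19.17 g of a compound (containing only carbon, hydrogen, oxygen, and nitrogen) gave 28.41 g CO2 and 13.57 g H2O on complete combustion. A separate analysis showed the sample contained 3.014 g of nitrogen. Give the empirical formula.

C3H7NO2

mol C = 28.41 / 44.01 = 0.6455; mass C = 0.6455 × 12.01 = 7.753 g
mol H = 2 × (13.57 / 18.02) = 1.506; mass H = 1.506 × 1.008 = 1.518 g
mol N = 3.014 / 14.01 = 0.2151
mass O = 19.17 − (12.29) = 6.885 g → mol O = 0.4303
Smallest is N at 0.2151 mol; normalising gives C 3.001, H 7.001, N 1.000, O 2.000
≈ 3:7:1:2 → C3H7NO2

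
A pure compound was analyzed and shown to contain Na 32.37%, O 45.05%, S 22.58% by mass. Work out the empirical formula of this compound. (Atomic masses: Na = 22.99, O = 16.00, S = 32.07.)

Assume 100 g: 32.37 g Na, 45.05 g O, 22.58 g S.
Moles — Na: 32.37 / 22.99 = 1.408 mol; O: 45.05 / 16.00 = 2.816 mol; S: 22.58 / 32.07 = 0.7041 mol
Ratios (÷ 0.7041): Na 2.000, O 3.999, S 1.000
→ Na2O4S

Na2O4S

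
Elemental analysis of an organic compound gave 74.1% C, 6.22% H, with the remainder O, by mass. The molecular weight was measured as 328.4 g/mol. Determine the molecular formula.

Assume 100 g: 74.1 g C, 6.22 g H, 19.68 g O.
C: 74.1 g ÷ 12.01 g/mol = 6.17 mol
H: 6.22 g ÷ 1.008 g/mol = 6.171 mol
O: 19.68 g ÷ 16.00 g/mol = 1.23 mol
Ratios (÷ 1.23): C 5.016, H 5.017, O 1.000
Ratio ≈ 5:5:1, so the empirical formula is C5H5O
Empirical-formula mass = 81.09 g/mol
n = 328.4 / 81.09 = 4.05 ≈ 4
Molecular formula = (C5H5O)×4 = C20H20O4

C20H20O4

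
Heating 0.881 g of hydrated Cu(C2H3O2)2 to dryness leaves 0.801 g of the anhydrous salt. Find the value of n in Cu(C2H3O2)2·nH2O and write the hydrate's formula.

Cu(C2H3O2)2·H2O

Mass of water lost = 0.881 − 0.801 = 0.08 g → 0.08 / 18.02 = 0.00444 mol H2O
Molar mass of Cu(C2H3O2)2 = 181.64 g/mol → mol Cu(C2H3O2)2 = 0.801 / 181.64 = 0.00441
n = 0.00444 / 0.00441 = 1.01 ≈ 1 → Cu(C2H3O2)2·H2O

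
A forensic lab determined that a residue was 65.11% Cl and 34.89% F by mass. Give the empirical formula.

Assume 100 g: 65.11 g Cl, 34.89 g F.
Moles — Cl: 65.11 / 35.45 = 1.837 mol; F: 34.89 / 19.00 = 1.836 mol
Smallest is F at 1.836 mol; normalising gives Cl 1.000, F 1.000
≈ 1:1 → ClF

ClF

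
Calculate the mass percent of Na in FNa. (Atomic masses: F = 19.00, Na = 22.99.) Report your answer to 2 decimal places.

Molar mass = 1(19.00) + 1(22.99) = 41.990 g/mol
Mass of Na per mole = 1 × 22.99 = 22.990 g
% Na = 22.990 / 41.990 × 100 = 54.75%

54.75%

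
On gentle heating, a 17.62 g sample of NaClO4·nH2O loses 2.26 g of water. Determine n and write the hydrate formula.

Mass of anhydrous NaClO4 = 17.62 − 2.26 = 15.36 g
mol H2O = 2.26 / 18.02 = 0.1254
Molar mass of NaClO4 = 122.44 g/mol → mol NaClO4 = 15.36 / 122.44 = 0.1254
n = 0.1254 / 0.1254 = 1.00 ≈ 1 → NaClO4·H2O

NaClO4·H2O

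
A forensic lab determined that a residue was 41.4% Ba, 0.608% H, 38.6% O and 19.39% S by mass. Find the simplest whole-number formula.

Assume 100 g: 41.4 g Ba, 0.608 g H, 38.6 g O, 19.39 g S.
n(Ba) = 41.4/137.33 = 0.3015, n(H) = 0.608/1.008 = 0.6032, n(O) = 38.6/16.00 = 2.413, n(S) = 19.39/32.07 = 0.6046
Divide by the smallest (0.3015 mol Ba): Ba 1.000, H 2.001, O 8.003, S 2.006
→ BaH2O8S2

BaH2O8S2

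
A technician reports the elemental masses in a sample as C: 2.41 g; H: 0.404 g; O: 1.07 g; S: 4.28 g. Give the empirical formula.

C3H6OS2

C: 2.41 g ÷ 12.01 g/mol = 0.2007 mol
H: 0.404 g ÷ 1.008 g/mol = 0.4008 mol
O: 1.07 g ÷ 16.00 g/mol = 0.06688 mol
S: 4.28 g ÷ 32.07 g/mol = 0.1335 mol
Divide by the smallest (0.06688 mol O): C 3.001, H 5.993, O 1.000, S 1.996
Ratio ≈ 3:6:1:2, so the empirical formula is C3H6OS2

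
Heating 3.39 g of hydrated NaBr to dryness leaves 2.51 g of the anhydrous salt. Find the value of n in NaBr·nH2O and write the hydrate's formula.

Mass of water lost = 3.39 − 2.51 = 0.88 g → 0.88 / 18.02 = 0.04883 mol H2O
Molar mass of NaBr = 102.89 g/mol → mol NaBr = 2.51 / 102.89 = 0.02439
n = 0.04883 / 0.02439 = 2.00 ≈ 2 → NaBr·2H2O

NaBr·2H2O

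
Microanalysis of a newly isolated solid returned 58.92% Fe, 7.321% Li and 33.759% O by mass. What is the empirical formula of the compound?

Assume 100 g: 58.92 g Fe, 7.321 g Li, 33.759 g O.
Moles — Fe: 58.92 / 55.85 = 1.055 mol; Li: 7.321 / 6.94 = 1.055 mol; O: 33.759 / 16.00 = 2.11 mol
Divide by the smallest (1.055 mol Li): Fe 1.000, Li 1.000, O 2.000
→ FeLiO2

FeLiO2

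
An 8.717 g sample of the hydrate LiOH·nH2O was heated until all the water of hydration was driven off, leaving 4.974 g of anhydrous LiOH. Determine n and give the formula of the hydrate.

LiOH·H2O

Mass of water lost = 8.717 − 4.974 = 3.743 g → 3.743 / 18.02 = 0.2077 mol H2O
Molar mass of LiOH = 23.95 g/mol → mol LiOH = 4.974 / 23.95 = 0.2077
n = 0.2077 / 0.2077 = 1.00 ≈ 1 → LiOH·H2O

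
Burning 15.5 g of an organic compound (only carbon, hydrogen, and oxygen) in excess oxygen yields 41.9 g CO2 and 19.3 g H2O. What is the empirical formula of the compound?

C8H18O

mol C = 41.9 / 44.01 = 0.9521; mass C = 0.9521 × 12.01 = 11.43 g
mol H = 2 × (19.3 / 18.02) = 2.142; mass H = 2.142 × 1.008 = 2.159 g
mass O = 15.5 − (13.59) = 1.907 g → mol O = 0.1192
Divide by the smallest (0.1192 mol O): C 7.990, H 17.976, O 1.000
Ratio ≈ 8:18:1, so the empirical formula is C8H18O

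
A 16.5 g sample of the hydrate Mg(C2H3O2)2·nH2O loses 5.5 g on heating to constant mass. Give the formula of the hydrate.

Mass of anhydrous Mg(C2H3O2)2 = 16.5 − 5.5 = 11 g
mol H2O = 5.5 / 18.02 = 0.3052
Molar mass of Mg(C2H3O2)2 = 142.40 g/mol → mol Mg(C2H3O2)2 = 11 / 142.40 = 0.07725
n = 0.3052 / 0.07725 = 3.95 ≈ 4 → Mg(C2H3O2)2·4H2O

Mg(C2H3O2)2·4H2O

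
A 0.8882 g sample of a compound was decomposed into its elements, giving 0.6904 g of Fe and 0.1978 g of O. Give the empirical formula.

Fe: 0.6904 g ÷ 55.85 g/mol = 0.01236 mol
O: 0.1978 g ÷ 16.00 g/mol = 0.01236 mol
Divide by the smallest (0.01236 mol Fe): Fe 1.000, O 1.000
Ratio ≈ 1:1, so the empirical formula is FeO

FeO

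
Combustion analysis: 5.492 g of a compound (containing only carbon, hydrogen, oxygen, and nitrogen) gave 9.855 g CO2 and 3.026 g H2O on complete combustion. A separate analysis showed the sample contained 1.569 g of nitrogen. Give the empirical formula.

mol C = 9.855 / 44.01 = 0.2239; mass C = 0.2239 × 12.01 = 2.689 g
mol H = 2 × (3.026 / 18.02) = 0.3358; mass H = 0.3358 × 1.008 = 0.3385 g
mol N = 1.569 / 14.01 = 0.1120
mass O = 5.492 − (4.597) = 0.8951 g → mol O = 0.05594
Smallest is O at 0.05594 mol; normalising gives C 4.003, H 6.003, N 2.002, O 1.000
→ C4H6N2O

C4H6N2O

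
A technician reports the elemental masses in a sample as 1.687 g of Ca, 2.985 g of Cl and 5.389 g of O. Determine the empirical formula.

Ca: 1.687 g ÷ 40.08 g/mol = 0.04209 mol
Cl: 2.985 g ÷ 35.45 g/mol = 0.0842 mol
O: 5.389 g ÷ 16.00 g/mol = 0.3368 mol
Divide by the smallest (0.04209 mol Ca): Ca 1.000, Cl 2.001, O 8.002
→ CaCl2O8

CaCl2O8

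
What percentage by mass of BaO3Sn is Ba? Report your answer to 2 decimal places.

45.17%

Molar mass = 1(137.33) + 3(16.00) + 1(118.71) = 304.040 g/mol
Mass of Ba per mole = 1 × 137.33 = 137.330 g
% Ba = 137.330 / 304.040 × 100 = 45.17%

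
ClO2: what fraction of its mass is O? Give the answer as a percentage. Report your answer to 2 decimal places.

Molar mass = 1(35.45) + 2(16.00) = 67.450 g/mol
Mass of O per mole = 2 × 16.00 = 32.000 g
% O = 32.000 / 67.450 × 100 = 47.44%

47.44%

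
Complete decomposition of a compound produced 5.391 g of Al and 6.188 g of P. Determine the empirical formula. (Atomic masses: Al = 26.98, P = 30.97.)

AlP

Al: 5.391 g ÷ 26.98 g/mol = 0.1998 mol
P: 6.188 g ÷ 30.97 g/mol = 0.1998 mol
Smallest is P at 0.1998 mol; normalising gives Al 1.000, P 1.000
Ratio ≈ 1:1, so the empirical formula is AlP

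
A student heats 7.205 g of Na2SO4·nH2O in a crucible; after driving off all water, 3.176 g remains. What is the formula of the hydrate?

Mass of water lost = 7.205 − 3.176 = 4.029 g → 4.029 / 18.02 = 0.2236 mol H2O
Molar mass of Na2SO4 = 142.05 g/mol → mol Na2SO4 = 3.176 / 142.05 = 0.02236
n = 0.2236 / 0.02236 = 10.00 ≈ 10 → Na2SO4·10H2O

Na2SO4·10H2O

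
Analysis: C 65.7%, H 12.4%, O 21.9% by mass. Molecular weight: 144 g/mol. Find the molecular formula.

Assume 100 g: 65.7 g C, 12.4 g H, 21.9 g O.
C: 65.7 g ÷ 12.01 g/mol = 5.47 mol
H: 12.4 g ÷ 1.008 g/mol = 12.3 mol
O: 21.9 g ÷ 16.00 g/mol = 1.369 mol
Ratios (÷ 1.369): C 3.997, H 8.987, O 1.000
→ C4H9O
Empirical-formula mass = 73.11 g/mol
n = 144 / 73.11 = 1.97 ≈ 2
Molecular formula = (C4H9O)×2 = C8H18O2

C8H18O2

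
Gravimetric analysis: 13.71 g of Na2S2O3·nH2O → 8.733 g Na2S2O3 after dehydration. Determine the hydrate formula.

Mass of water lost = 13.71 − 8.733 = 4.977 g → 4.977 / 18.02 = 0.2762 mol H2O
Molar mass of Na2S2O3 = 158.12 g/mol → mol Na2S2O3 = 8.733 / 158.12 = 0.05523
n = 0.2762 / 0.05523 = 5.00 ≈ 5 → Na2S2O3·5H2O

Na2S2O3·5H2O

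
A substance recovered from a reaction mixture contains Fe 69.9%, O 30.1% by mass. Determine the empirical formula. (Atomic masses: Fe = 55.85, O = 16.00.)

Assume 100 g: 69.9 g Fe, 30.1 g O.
Moles — Fe: 69.9 / 55.85 = 1.252 mol; O: 30.1 / 16.00 = 1.881 mol
Divide by the smallest (1.252 mol Fe): Fe 1.000, O 1.503
Scaling by 2: Fe 2.00, O 3.01 → Fe2O3

Fe2O3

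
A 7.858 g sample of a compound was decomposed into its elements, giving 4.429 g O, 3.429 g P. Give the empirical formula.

n(O) = 4.429/16.00 = 0.2768, n(P) = 3.429/30.97 = 0.1107
Ratios (÷ 0.1107): O 2.500, P 1.000
Scaling by 2: O 5.00, P 2.00 → O5P2

O5P2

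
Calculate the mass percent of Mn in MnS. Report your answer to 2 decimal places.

Molar mass = 1(54.94) + 1(32.07) = 87.010 g/mol
Mass of Mn per mole = 1 × 54.94 = 54.940 g
% Mn = 54.940 / 87.010 × 100 = 63.14%

63.14%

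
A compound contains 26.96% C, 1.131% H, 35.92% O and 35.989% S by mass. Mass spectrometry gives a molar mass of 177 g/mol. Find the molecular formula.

Assume 100 g: 26.96 g C, 1.131 g H, 35.92 g O, 35.989 g S.
Moles — C: 26.96 / 12.01 = 2.245 mol; H: 1.131 / 1.008 = 1.122 mol; O: 35.92 / 16.00 = 2.245 mol; S: 35.989 / 32.07 = 1.122 mol
Smallest is H at 1.122 mol; normalising gives C 2.001, H 1.000, O 2.001, S 1.000
≈ 2:1:2:1 → C2HO2S
Empirical-formula mass = 89.10 g/mol
n = 177 / 89.10 = 1.99 ≈ 2
Molecular formula = (C2HO2S)×2 = C4H2O4S2

C4H2O4S2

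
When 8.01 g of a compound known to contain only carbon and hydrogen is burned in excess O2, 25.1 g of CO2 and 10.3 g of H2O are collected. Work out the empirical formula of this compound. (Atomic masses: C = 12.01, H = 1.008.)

mol C = 25.1 / 44.01 = 0.5703; mass C = 0.5703 × 12.01 = 6.850 g
mol H = 2 × (10.3 / 18.02) = 1.143; mass H = 1.143 × 1.008 = 1.152 g
Ratios (÷ 0.5703): C 1.000, H 2.004
→ CH2

CH2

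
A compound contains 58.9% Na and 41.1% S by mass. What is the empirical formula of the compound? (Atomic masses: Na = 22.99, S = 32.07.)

Assume 100 g: 58.9 g Na, 41.1 g S.
n(Na) = 58.9/22.99 = 2.562, n(S) = 41.1/32.07 = 1.282
Divide by the smallest (1.282 mol S): Na 1.999, S 1.000
≈ 2:1 → Na2S

Na2S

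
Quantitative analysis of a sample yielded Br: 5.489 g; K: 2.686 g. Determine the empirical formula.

Br: 5.489 g ÷ 79.90 g/mol = 0.0687 mol
K: 2.686 g ÷ 39.10 g/mol = 0.0687 mol
Ratios (÷ 0.0687): Br 1.000, K 1.000
→ BrK

BrK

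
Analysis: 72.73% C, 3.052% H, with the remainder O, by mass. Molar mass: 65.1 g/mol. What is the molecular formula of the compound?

C4H2O

Assume 100 g: 72.73 g C, 3.052 g H, 24.218 g O.
Moles — C: 72.73 / 12.01 = 6.056 mol; H: 3.052 / 1.008 = 3.028 mol; O: 24.218 / 16.00 = 1.514 mol
Divide by the smallest (1.514 mol O): C 4.001, H 2.000, O 1.000
≈ 4:2:1 → C4H2O
Empirical-formula mass = 66.06 g/mol
n = 65.1 / 66.06 = 0.99 ≈ 1
Molecular formula = empirical formula = C4H2O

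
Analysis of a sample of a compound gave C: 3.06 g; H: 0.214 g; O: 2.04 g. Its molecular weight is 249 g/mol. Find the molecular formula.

Moles — C: 3.06 / 12.01 = 0.2548 mol; H: 0.214 / 1.008 = 0.2123 mol; O: 2.04 / 16.00 = 0.1275 mol
Divide by the smallest (0.1275 mol O): C 1.998, H 1.665, O 1.000
Scaling by 3: C 6.00, H 5.00, O 3.00 → C6H5O3
Empirical-formula mass = 125.10 g/mol
n = 249 / 125.10 = 1.99 ≈ 2
Molecular formula = (C6H5O3)×2 = C12H10O6

C12H10O6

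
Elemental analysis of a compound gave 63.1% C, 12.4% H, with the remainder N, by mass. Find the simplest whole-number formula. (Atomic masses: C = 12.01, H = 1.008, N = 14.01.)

C3H7N

Assume 100 g: 63.1 g C, 12.4 g H, 24.5 g N.
n(C) = 63.1/12.01 = 5.254, n(H) = 12.4/1.008 = 12.3, n(N) = 24.5/14.01 = 1.749
Ratios (÷ 1.749): C 3.004, H 7.034, N 1.000
→ C3H7N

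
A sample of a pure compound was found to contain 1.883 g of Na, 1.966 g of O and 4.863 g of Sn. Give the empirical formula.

n(Na) = 1.883/22.99 = 0.08191, n(O) = 1.966/16.00 = 0.1229, n(Sn) = 4.863/118.71 = 0.04097
Divide by the smallest (0.04097 mol Sn): Na 1.999, O 2.999, Sn 1.000
→ Na2O3Sn

Na2O3Sn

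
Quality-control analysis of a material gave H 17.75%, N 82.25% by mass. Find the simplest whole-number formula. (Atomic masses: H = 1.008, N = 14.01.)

H3N

Assume 100 g: 17.75 g H, 82.25 g N.
H: 17.75 g ÷ 1.008 g/mol = 17.61 mol
N: 82.25 g ÷ 14.01 g/mol = 5.871 mol
Smallest is N at 5.871 mol; normalising gives H 2.999, N 1.000
≈ 3:1 → H3N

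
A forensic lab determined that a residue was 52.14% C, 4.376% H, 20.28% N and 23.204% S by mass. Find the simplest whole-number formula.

C6H6N2S

Assume 100 g: 52.14 g C, 4.376 g H, 20.28 g N, 23.204 g S.
Moles — C: 52.14 / 12.01 = 4.341 mol; H: 4.376 / 1.008 = 4.341 mol; N: 20.28 / 14.01 = 1.448 mol; S: 23.204 / 32.07 = 0.7235 mol
Divide by the smallest (0.7235 mol S): C 6.000, H 6.000, N 2.001, S 1.000
→ C6H6N2S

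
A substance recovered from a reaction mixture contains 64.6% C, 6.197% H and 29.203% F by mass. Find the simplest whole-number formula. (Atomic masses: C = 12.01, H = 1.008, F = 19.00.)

C7H8F2

Assume 100 g: 64.6 g C, 6.197 g H, 29.203 g F.
C: 64.6 g ÷ 12.01 g/mol = 5.379 mol
H: 6.197 g ÷ 1.008 g/mol = 6.148 mol
F: 29.203 g ÷ 19.00 g/mol = 1.537 mol
Smallest is F at 1.537 mol; normalising gives C 3.500, H 4.000, F 1.000
Scaling by 2: C 7.00, H 8.00, F 2.00 → C7H8F2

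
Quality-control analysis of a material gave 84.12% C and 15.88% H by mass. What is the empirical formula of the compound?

C4H9

Assume 100 g: 84.12 g C, 15.88 g H.
C: 84.12 g ÷ 12.01 g/mol = 7.004 mol
H: 15.88 g ÷ 1.008 g/mol = 15.75 mol
Ratios (÷ 7.004): C 1.000, H 2.249
Scaling by 4: C 4.00, H 9.00 → C4H9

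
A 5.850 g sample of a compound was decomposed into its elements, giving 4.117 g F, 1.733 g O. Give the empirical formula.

Moles — F: 4.117 / 19.00 = 0.2167 mol; O: 1.733 / 16.00 = 0.1083 mol
Divide by the smallest (0.1083 mol O): F 2.001, O 1.000
≈ 2:1 → F2O

F2O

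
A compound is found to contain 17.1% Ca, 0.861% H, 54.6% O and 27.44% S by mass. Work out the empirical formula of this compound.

CaH2O8S2

Assume 100 g: 17.1 g Ca, 0.861 g H, 54.6 g O, 27.44 g S.
Moles — Ca: 17.1 / 40.08 = 0.4266 mol; H: 0.861 / 1.008 = 0.8542 mol; O: 54.6 / 16.00 = 3.413 mol; S: 27.44 / 32.07 = 0.8556 mol
Divide by the smallest (0.4266 mol Ca): Ca 1.000, H 2.002, O 7.998, S 2.005
Ratio ≈ 1:2:8:2, so the empirical formula is CaH2O8S2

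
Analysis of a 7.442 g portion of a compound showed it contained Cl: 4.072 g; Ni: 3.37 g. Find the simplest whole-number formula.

Cl: 4.072 g ÷ 35.45 g/mol = 0.1149 mol
Ni: 3.37 g ÷ 58.69 g/mol = 0.05742 mol
Divide by the smallest (0.05742 mol Ni): Cl 2.000, Ni 1.000
Ratio ≈ 2:1, so the empirical formula is Cl2Ni

Cl2Ni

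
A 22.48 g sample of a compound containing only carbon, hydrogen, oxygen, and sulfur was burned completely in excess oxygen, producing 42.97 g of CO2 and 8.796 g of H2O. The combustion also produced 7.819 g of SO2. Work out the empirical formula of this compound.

C8H8O3S

mol C = 42.97 / 44.01 = 0.9764; mass C = 0.9764 × 12.01 = 11.73 g
mol H = 2 × (8.796 / 18.02) = 0.9762; mass H = 0.9762 × 1.008 = 0.9841 g
mol S = 7.819 / 64.07 = 0.1220; mass S = 3.914 g
mass O = 22.48 − (16.62) = 5.856 g → mol O = 0.3660
Divide by the smallest (0.122 mol S): C 8.001, H 8.000, O 2.999, S 1.000
→ C8H8O3S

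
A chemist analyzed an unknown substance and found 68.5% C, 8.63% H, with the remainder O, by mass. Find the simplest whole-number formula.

Assume 100 g: 68.5 g C, 8.63 g H, 22.87 g O.
Moles — C: 68.5 / 12.01 = 5.704 mol; H: 8.63 / 1.008 = 8.562 mol; O: 22.87 / 16.00 = 1.429 mol
Divide by the smallest (1.429 mol O): C 3.990, H 5.990, O 1.000
→ C4H6O

C4H6O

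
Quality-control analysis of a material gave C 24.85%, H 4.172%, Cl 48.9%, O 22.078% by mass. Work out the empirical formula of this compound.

Assume 100 g: 24.85 g C, 4.172 g H, 48.9 g Cl, 22.078 g O.
C: 24.85 g ÷ 12.01 g/mol = 2.069 mol
H: 4.172 g ÷ 1.008 g/mol = 4.139 mol
Cl: 48.9 g ÷ 35.45 g/mol = 1.379 mol
O: 22.078 g ÷ 16.00 g/mol = 1.38 mol
Ratios (÷ 1.379): C 1.500, H 3.000, Cl 1.000, O 1.000
Scaling by 2: C 3.00, H 6.00, Cl 2.00, O 2.00 → C3H6Cl2O2

C3H6Cl2O2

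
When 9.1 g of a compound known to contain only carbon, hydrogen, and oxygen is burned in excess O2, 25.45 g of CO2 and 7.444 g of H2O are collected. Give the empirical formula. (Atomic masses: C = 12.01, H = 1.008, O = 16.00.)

mol C = 25.45 / 44.01 = 0.5783; mass C = 0.5783 × 12.01 = 6.945 g
mol H = 2 × (7.444 / 18.02) = 0.8262; mass H = 0.8262 × 1.008 = 0.8328 g
mass O = 9.1 − (7.778) = 1.322 g → mol O = 0.08263
Smallest is O at 0.08263 mol; normalising gives C 6.998, H 9.999, O 1.000
≈ 7:10:1 → C7H10O

C7H10O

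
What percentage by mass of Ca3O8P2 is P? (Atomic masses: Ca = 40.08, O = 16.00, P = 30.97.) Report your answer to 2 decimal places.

19.97%

Molar mass = 3(40.08) + 8(16.00) + 2(30.97) = 310.180 g/mol
Mass of P per mole = 2 × 30.97 = 61.940 g
% P = 61.940 / 310.180 × 100 = 19.97%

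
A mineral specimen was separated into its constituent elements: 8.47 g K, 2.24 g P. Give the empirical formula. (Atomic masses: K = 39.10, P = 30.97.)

n(K) = 8.47/39.10 = 0.2166, n(P) = 2.24/30.97 = 0.07233
Smallest is P at 0.07233 mol; normalising gives K 2.995, P 1.000
→ K3P

K3P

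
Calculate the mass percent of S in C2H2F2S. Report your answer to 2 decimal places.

33.37%

Molar mass = 2(12.01) + 2(1.008) + 2(19.00) + 1(32.07) = 96.106 g/mol
Mass of S per mole = 1 × 32.07 = 32.070 g
% S = 32.070 / 96.106 × 100 = 33.37%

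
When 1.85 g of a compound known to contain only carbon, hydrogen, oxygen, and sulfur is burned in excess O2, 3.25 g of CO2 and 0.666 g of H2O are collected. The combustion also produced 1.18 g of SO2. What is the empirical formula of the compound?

C4H4OS

mol C = 3.25 / 44.01 = 0.07385; mass C = 0.07385 × 12.01 = 0.8869 g
mol H = 2 × (0.666 / 18.02) = 0.07392; mass H = 0.07392 × 1.008 = 0.07451 g
mol S = 1.18 / 64.07 = 0.01842; mass S = 0.5906 g
mass O = 1.85 − (1.552) = 0.2979 g → mol O = 0.01862
Smallest is S at 0.01842 mol; normalising gives C 4.010, H 4.013, O 1.011, S 1.000
Ratio ≈ 4:4:1:1, so the empirical formula is C4H4OS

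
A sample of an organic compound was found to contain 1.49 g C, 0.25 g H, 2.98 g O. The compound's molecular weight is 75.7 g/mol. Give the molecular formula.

C2H4O3

Moles — C: 1.49 / 12.01 = 0.1241 mol; H: 0.25 / 1.008 = 0.248 mol; O: 2.98 / 16.00 = 0.1862 mol
Divide by the smallest (0.1241 mol C): C 1.000, H 1.999, O 1.501
Scaling by 2: C 2.00, H 4.00, O 3.00 → C2H4O3
Empirical-formula mass = 76.05 g/mol
n = 75.7 / 76.05 = 1.00 ≈ 1
Molecular formula = empirical formula = C2H4O3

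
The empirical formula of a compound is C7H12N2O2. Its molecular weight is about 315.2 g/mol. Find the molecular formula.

C14H24N4O4

Empirical-formula mass = 156.19 g/mol
n = 315.2 / 156.19 = 2.02 ≈ 2
Molecular formula = (C7H12N2O2)2 = C14H24N4O4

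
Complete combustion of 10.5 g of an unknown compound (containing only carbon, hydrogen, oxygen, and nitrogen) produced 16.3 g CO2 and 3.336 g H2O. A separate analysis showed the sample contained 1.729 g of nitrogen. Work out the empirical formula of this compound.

C3H3NO2

mol C = 16.3 / 44.01 = 0.3704; mass C = 0.3704 × 12.01 = 4.448 g
mol H = 2 × (3.336 / 18.02) = 0.3703; mass H = 0.3703 × 1.008 = 0.3732 g
mol N = 1.729 / 14.01 = 0.1234
mass O = 10.5 − (6.550) = 3.950 g → mol O = 0.2469
Divide by the smallest (0.1234 mol N): C 3.001, H 3.000, N 1.000, O 2.000
Ratio ≈ 3:3:1:2, so the empirical formula is C3H3NO2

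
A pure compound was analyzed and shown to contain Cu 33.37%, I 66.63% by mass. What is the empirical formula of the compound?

Assume 100 g: 33.37 g Cu, 66.63 g I.
Moles — Cu: 33.37 / 63.55 = 0.5251 mol; I: 66.63 / 126.90 = 0.5251 mol
Divide by the smallest (0.5251 mol I): Cu 1.000, I 1.000
≈ 1:1 → CuI

CuI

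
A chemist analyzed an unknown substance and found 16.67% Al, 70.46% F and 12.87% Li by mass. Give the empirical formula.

Assume 100 g: 16.67 g Al, 70.46 g F, 12.87 g Li.
Al: 16.67 g ÷ 26.98 g/mol = 0.6179 mol
F: 70.46 g ÷ 19.00 g/mol = 3.708 mol
Li: 12.87 g ÷ 6.94 g/mol = 1.854 mol
Smallest is Al at 0.6179 mol; normalising gives Al 1.000, F 6.002, Li 3.001
≈ 1:6:3 → AlF6Li3

AlF6Li3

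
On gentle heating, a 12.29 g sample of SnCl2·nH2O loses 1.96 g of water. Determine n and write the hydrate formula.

SnCl2·2H2O

Mass of anhydrous SnCl2 = 12.29 − 1.96 = 10.33 g
mol H2O = 1.96 / 18.02 = 0.1088
Molar mass of SnCl2 = 189.61 g/mol → mol SnCl2 = 10.33 / 189.61 = 0.05448
n = 0.1088 / 0.05448 = 2.00 ≈ 2 → SnCl2·2H2O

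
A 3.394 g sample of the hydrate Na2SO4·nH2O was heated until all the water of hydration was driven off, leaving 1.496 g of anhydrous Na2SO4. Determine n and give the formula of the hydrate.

Na2SO4·10H2O

Mass of water lost = 3.394 − 1.496 = 1.898 g → 1.898 / 18.02 = 0.1053 mol H2O
Molar mass of Na2SO4 = 142.05 g/mol → mol Na2SO4 = 1.496 / 142.05 = 0.01053
n = 0.1053 / 0.01053 = 10.00 ≈ 10 → Na2SO4·10H2O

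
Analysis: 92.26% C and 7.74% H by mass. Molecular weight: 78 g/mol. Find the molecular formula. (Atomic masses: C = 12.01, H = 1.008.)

C6H6

Assume 100 g: 92.26 g C, 7.74 g H.
C: 92.26 g ÷ 12.01 g/mol = 7.682 mol
H: 7.74 g ÷ 1.008 g/mol = 7.679 mol
Smallest is H at 7.679 mol; normalising gives C 1.000, H 1.000
≈ 1:1 → CH
Empirical-formula mass = 13.02 g/mol
n = 78 / 13.02 = 5.99 ≈ 6
Molecular formula = (CH)×6 = C6H6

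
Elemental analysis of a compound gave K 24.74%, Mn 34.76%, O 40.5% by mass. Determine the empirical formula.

KMnO4

Assume 100 g: 24.74 g K, 34.76 g Mn, 40.5 g O.
K: 24.74 g ÷ 39.10 g/mol = 0.6327 mol
Mn: 34.76 g ÷ 54.94 g/mol = 0.6327 mol
O: 40.5 g ÷ 16.00 g/mol = 2.531 mol
Ratios (÷ 0.6327): K 1.000, Mn 1.000, O 4.001
→ KMnO4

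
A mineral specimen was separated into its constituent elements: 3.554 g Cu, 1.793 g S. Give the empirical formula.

CuS

n(Cu) = 3.554/63.55 = 0.05592, n(S) = 1.793/32.07 = 0.05591
Ratios (÷ 0.05591): Cu 1.000, S 1.000
→ CuS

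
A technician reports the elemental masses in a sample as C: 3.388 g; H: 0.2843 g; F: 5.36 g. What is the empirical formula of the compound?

CHF

n(C) = 3.388/12.01 = 0.2821, n(H) = 0.2843/1.008 = 0.282, n(F) = 5.36/19.00 = 0.2821
Divide by the smallest (0.282 mol H): C 1.000, H 1.000, F 1.000
≈ 1:1:1 → CHF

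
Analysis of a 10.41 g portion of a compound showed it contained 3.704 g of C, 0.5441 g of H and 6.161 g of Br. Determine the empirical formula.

Moles — C: 3.704 / 12.01 = 0.3084 mol; H: 0.5441 / 1.008 = 0.5398 mol; Br: 6.161 / 79.90 = 0.07711 mol
Smallest is Br at 0.07711 mol; normalising gives C 4.000, H 7.000, Br 1.000
Ratio ≈ 4:7:1, so the empirical formula is C4H7Br

C4H7Br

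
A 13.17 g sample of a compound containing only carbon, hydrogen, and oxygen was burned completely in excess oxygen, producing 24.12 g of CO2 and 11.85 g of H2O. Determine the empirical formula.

mol C = 24.12 / 44.01 = 0.5481; mass C = 0.5481 × 12.01 = 6.582 g
mol H = 2 × (11.85 / 18.02) = 1.315; mass H = 1.315 × 1.008 = 1.326 g
mass O = 13.17 − (7.908) = 5.262 g → mol O = 0.3289
Ratios (÷ 0.3289): C 1.666, H 3.999, O 1.000
Scaling by 3: C 5.00, H 12.00, O 3.00 → C5H12O3

C5H12O3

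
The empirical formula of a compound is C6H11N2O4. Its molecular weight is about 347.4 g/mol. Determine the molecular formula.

Empirical-formula mass = 175.17 g/mol
n = 347.4 / 175.17 = 1.98 ≈ 2
Molecular formula = (C6H11N2O4)2 = C12H22N4O8

C12H22N4O8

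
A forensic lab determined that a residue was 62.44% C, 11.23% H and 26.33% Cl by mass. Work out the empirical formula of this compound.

Assume 100 g: 62.44 g C, 11.23 g H, 26.33 g Cl.
n(C) = 62.44/12.01 = 5.199, n(H) = 11.23/1.008 = 11.14, n(Cl) = 26.33/35.45 = 0.7427
Divide by the smallest (0.7427 mol Cl): C 7.000, H 15.000, Cl 1.000
Ratio ≈ 7:15:1, so the empirical formula is C7H15Cl

C7H15Cl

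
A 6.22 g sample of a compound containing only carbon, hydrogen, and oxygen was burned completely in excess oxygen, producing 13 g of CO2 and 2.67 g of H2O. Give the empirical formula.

C2H2O

mol C = 13 / 44.01 = 0.2954; mass C = 0.2954 × 12.01 = 3.548 g
mol H = 2 × (2.67 / 18.02) = 0.2963; mass H = 0.2963 × 1.008 = 0.2987 g
mass O = 6.22 − (3.846) = 2.374 g → mol O = 0.1484
Smallest is O at 0.1484 mol; normalising gives C 1.991, H 1.997, O 1.000
≈ 2:2:1 → C2H2O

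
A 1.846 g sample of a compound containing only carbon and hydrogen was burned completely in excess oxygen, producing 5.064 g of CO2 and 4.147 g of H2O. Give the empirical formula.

CH4

mol C = 5.064 / 44.01 = 0.1151; mass C = 0.1151 × 12.01 = 1.382 g
mol H = 2 × (4.147 / 18.02) = 0.4603; mass H = 0.4603 × 1.008 = 0.4639 g
Smallest is C at 0.1151 mol; normalising gives C 1.000, H 4.000
Ratio ≈ 1:4, so the empirical formula is CH4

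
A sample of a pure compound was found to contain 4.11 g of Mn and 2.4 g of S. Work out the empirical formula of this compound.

MnS

Mn: 4.11 g ÷ 54.94 g/mol = 0.07481 mol
S: 2.4 g ÷ 32.07 g/mol = 0.07484 mol
Smallest is Mn at 0.07481 mol; normalising gives Mn 1.000, S 1.000
≈ 1:1 → MnS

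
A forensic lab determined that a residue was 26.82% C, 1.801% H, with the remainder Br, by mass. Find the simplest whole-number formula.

C5H4Br2

Assume 100 g: 26.82 g C, 1.801 g H, 71.379 g Br.
C: 26.82 g ÷ 12.01 g/mol = 2.233 mol
H: 1.801 g ÷ 1.008 g/mol = 1.787 mol
Br: 71.379 g ÷ 79.90 g/mol = 0.8934 mol
Divide by the smallest (0.8934 mol Br): C 2.500, H 2.000, Br 1.000
×2: C 5.00, H 4.00, Br 2.00 → C5H4Br2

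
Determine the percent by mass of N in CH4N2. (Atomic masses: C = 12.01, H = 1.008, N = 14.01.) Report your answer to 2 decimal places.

Molar mass = 1(12.01) + 4(1.008) + 2(14.01) = 44.062 g/mol
Mass of N per mole = 2 × 14.01 = 28.020 g
% N = 28.020 / 44.062 × 100 = 63.59%

63.59%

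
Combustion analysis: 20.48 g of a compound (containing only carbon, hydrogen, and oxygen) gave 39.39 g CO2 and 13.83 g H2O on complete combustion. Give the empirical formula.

C7H12O4

mol C = 39.39 / 44.01 = 0.8950; mass C = 0.8950 × 12.01 = 10.75 g
mol H = 2 × (13.83 / 18.02) = 1.535; mass H = 1.535 × 1.008 = 1.547 g
mass O = 20.48 − (12.30) = 8.184 g → mol O = 0.5115
Divide by the smallest (0.5115 mol O): C 1.750, H 3.001, O 1.000
Multiply by 4: C 7.00, H 12.00, O 4.00 → C7H12O4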